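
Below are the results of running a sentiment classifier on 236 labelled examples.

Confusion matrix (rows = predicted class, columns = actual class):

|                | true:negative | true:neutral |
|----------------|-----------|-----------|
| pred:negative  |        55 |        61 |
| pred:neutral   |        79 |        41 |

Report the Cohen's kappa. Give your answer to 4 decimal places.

Observed agreement pₒ = trace/N = 96/236 = 0.40678
Expected agreement pₑ = Σ (rowᵢ·colᵢ)/N² = (134·116 + 102·120)/236² = 0.49885
κ = (pₒ − pₑ)/(1 − pₑ) = (0.40678 − 0.49885)/(1 − 0.49885) = -0.1837

-0.1837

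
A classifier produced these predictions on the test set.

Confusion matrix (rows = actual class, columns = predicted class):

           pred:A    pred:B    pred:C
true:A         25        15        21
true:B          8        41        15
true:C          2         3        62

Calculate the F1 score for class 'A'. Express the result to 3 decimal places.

F1 score = 2·TP/(2·TP+FP+FN).
A: TP=25, FP=8+2=10, FN=15+21=36 → 50/96 = 0.5208

0.521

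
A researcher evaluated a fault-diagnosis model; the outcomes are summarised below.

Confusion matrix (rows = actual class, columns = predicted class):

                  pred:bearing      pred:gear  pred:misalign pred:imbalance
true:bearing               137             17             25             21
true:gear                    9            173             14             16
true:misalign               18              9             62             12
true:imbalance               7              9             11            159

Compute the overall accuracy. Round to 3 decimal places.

0.760

Accuracy = trace / total = (137+173+62+159=531) / 699 = 531/699 = 0.760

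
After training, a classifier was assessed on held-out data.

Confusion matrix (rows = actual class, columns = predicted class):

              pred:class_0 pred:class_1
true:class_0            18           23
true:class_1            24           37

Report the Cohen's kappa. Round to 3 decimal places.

0.045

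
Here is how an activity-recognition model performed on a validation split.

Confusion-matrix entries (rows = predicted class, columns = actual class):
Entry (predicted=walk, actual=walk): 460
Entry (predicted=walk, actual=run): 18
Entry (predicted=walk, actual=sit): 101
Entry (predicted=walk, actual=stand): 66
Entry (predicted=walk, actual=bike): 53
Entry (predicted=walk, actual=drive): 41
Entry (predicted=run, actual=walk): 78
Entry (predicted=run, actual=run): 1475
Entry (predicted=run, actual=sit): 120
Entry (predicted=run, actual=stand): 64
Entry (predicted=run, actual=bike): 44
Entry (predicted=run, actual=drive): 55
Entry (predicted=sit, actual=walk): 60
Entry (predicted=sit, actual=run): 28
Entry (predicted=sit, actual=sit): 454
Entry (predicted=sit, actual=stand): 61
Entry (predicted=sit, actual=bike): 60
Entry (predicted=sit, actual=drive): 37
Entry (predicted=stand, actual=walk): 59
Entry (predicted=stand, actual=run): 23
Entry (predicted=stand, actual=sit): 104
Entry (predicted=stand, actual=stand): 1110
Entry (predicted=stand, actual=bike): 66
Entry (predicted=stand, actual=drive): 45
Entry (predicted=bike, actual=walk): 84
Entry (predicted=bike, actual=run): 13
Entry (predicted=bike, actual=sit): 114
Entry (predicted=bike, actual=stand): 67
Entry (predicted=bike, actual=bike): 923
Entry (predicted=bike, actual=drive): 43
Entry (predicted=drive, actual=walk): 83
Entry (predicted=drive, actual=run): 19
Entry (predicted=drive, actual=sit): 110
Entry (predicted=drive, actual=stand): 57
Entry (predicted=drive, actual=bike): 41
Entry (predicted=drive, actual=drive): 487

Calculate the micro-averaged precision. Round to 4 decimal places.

0.7302

Micro-averaging pools counts across classes: ΣTP=4909, ΣFP=1814, ΣFN=1814.
Micro-precision = TP/(TP+FP) on pooled counts = 0.7302 (equals overall accuracy in single-label multiclass).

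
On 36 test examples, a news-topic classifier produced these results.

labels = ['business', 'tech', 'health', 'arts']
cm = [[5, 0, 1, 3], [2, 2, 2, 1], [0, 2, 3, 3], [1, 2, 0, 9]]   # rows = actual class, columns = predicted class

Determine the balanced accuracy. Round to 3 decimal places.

Balanced accuracy = mean of per-class recall.
  business: recall = 5/9 = 0.5556
  tech: recall = 2/7 = 0.2857
  health: recall = 3/8 = 0.3750
  arts: recall = 9/12 = 0.7500
Mean = (0.5556 + 0.2857 + 0.3750 + 0.7500) / 4 = 0.492

0.492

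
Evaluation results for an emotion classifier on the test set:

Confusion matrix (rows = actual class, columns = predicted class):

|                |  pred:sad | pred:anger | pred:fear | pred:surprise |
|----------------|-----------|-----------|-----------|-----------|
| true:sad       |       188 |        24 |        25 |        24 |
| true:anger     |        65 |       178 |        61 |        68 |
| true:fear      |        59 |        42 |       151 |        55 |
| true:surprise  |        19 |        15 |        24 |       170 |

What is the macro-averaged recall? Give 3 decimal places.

Per-class recall (TP/(TP+FN)):
  sad: TP=188, FN=24+25+24=73 → 188/261 = 0.7203
  anger: TP=178, FN=65+61+68=194 → 178/372 = 0.4785
  fear: TP=151, FN=59+42+55=156 → 151/307 = 0.4919
  surprise: TP=170, FN=19+15+24=58 → 170/228 = 0.7456
Macro-recall = mean = (0.7203 + 0.4785 + 0.4919 + 0.7456) / 4 = 0.609

0.609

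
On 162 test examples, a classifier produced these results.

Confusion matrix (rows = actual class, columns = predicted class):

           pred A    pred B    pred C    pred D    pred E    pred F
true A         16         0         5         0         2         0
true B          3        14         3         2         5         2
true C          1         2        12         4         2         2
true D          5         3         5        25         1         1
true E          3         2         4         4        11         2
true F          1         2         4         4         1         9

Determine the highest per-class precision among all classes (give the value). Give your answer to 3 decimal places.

Per-class precision (TP/(TP+FP)):
  A: TP=16, FP=3+1+5+3+1=13 → 16/29 = 0.5517
  B: TP=14, FP=0+2+3+2+2=9 → 14/23 = 0.6087
  C: TP=12, FP=5+3+5+4+4=21 → 12/33 = 0.3636
  D: TP=25, FP=0+2+4+4+4=14 → 25/39 = 0.6410
  E: TP=11, FP=2+5+2+1+1=11 → 11/22 = 0.5000
  F: TP=9, FP=0+2+2+1+2=7 → 9/16 = 0.5625
Highest is class 'D' with precision = 0.641.

0.641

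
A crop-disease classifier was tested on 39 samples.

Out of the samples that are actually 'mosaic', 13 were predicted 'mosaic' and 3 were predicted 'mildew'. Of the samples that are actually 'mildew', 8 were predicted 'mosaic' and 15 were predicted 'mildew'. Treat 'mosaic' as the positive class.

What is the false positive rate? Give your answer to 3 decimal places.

FPR = FP/(FP+TN) = 8/(8+15) = 0.348

0.348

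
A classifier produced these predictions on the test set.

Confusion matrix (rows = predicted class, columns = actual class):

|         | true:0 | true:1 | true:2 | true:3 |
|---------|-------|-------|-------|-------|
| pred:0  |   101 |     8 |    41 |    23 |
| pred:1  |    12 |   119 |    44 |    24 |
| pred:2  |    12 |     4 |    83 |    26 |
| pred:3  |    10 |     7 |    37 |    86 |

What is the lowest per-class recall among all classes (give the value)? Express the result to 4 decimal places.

Per-class recall (TP/(TP+FN)):
  0: TP=101, FN=12+12+10=34 → 101/135 = 0.74815
  1: TP=119, FN=8+4+7=19 → 119/138 = 0.86232
  2: TP=83, FN=41+44+37=122 → 83/205 = 0.40488
  3: TP=86, FN=23+24+26=73 → 86/159 = 0.54088
Lowest is class '2' with recall = 0.4049.

0.4049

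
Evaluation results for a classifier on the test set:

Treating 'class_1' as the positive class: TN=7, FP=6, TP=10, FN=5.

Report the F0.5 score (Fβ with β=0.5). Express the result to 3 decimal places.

Fβ = (1+β²)·TP / ((1+β²)·TP + β²·FN + FP), with β²=1/4
= 1.25·10 / (1.25·10 + 0.25·5 + 6) = 0.633

0.633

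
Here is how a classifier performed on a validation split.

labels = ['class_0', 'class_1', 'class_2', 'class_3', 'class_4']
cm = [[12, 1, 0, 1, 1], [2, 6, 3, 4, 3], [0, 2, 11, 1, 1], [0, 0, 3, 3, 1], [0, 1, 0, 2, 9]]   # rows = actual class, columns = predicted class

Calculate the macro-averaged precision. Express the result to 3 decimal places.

0.595

Per-class precision (TP/(TP+FP)):
  class_0: TP=12, FP=2+0+0+0=2 → 12/14 = 0.8571
  class_1: TP=6, FP=1+2+0+1=4 → 6/10 = 0.6000
  class_2: TP=11, FP=0+3+3+0=6 → 11/17 = 0.6471
  class_3: TP=3, FP=1+4+1+2=8 → 3/11 = 0.2727
  class_4: TP=9, FP=1+3+1+1=6 → 9/15 = 0.6000
Macro-precision = mean = (0.8571 + 0.6000 + 0.6471 + 0.2727 + 0.6000) / 5 = 0.595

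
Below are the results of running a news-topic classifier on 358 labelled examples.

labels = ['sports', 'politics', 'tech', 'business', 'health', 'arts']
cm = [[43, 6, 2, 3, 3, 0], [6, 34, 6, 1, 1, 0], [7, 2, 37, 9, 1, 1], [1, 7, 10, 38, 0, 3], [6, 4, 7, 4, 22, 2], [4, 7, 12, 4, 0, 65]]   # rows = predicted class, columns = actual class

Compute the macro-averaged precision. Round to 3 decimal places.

Per-class precision (TP/(TP+FP)):
  sports: TP=43, FP=6+2+3+3+0=14 → 43/57 = 0.7544
  politics: TP=34, FP=6+6+1+1+0=14 → 34/48 = 0.7083
  tech: TP=37, FP=7+2+9+1+1=20 → 37/57 = 0.6491
  business: TP=38, FP=1+7+10+0+3=21 → 38/59 = 0.6441
  health: TP=22, FP=6+4+7+4+2=23 → 22/45 = 0.4889
  arts: TP=65, FP=4+7+12+4+0=27 → 65/92 = 0.7065
Macro-precision = mean = (0.7544 + 0.7083 + 0.6491 + 0.6441 + 0.4889 + 0.7065) / 6 = 0.659

0.659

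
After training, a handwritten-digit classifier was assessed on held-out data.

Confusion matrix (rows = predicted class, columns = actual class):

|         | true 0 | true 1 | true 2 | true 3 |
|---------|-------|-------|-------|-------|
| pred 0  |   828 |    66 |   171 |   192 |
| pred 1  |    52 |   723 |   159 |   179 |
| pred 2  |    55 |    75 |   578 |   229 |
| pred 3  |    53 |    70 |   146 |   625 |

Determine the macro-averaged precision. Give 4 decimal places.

0.6561

Per-class precision (TP/(TP+FP)):
  0: TP=828, FP=66+171+192=429 → 828/1257 = 0.65871
  1: TP=723, FP=52+159+179=390 → 723/1113 = 0.64960
  2: TP=578, FP=55+75+229=359 → 578/937 = 0.61686
  3: TP=625, FP=53+70+146=269 → 625/894 = 0.69911
Macro-precision = mean = (0.65871 + 0.64960 + 0.61686 + 0.69911) / 4 = 0.6561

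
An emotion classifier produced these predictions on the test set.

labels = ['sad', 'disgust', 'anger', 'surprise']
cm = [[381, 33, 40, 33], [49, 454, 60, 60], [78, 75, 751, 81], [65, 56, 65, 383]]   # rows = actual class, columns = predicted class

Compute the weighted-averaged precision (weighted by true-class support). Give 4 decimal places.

Per-class precision (TP/(TP+FP)):
  sad: TP=381, FP=49+78+65=192 → 381/573 = 0.66492
  disgust: TP=454, FP=33+75+56=164 → 454/618 = 0.73463
  anger: TP=751, FP=40+60+65=165 → 751/916 = 0.81987
  surprise: TP=383, FP=33+60+81=174 → 383/557 = 0.68761
Weighted-precision = Σ (supportᵢ/N)·precisionᵢ with N=2664: (487/2664)·0.66492 + (623/2664)·0.73463 + (985/2664)·0.81987 + (569/2664)·0.68761 = 0.7434

0.7434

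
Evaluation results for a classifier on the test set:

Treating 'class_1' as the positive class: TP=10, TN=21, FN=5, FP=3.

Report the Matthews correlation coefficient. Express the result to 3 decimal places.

MCC = (TP·TN − FP·FN) / √((TP+FP)(TP+FN)(TN+FP)(TN+FN))
Numerator = 10·21 − 3·5 = 195
Denominator = √(13·15·24·26) = √121680 = 348.8266
MCC = 195 / 348.8266 = 0.559

0.559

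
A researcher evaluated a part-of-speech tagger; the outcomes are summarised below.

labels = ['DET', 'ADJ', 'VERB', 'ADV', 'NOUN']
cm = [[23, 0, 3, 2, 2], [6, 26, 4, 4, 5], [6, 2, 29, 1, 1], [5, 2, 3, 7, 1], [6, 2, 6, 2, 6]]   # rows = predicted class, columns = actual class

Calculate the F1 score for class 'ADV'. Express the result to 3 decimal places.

One-vs-rest for 'ADV': TP = diagonal; FP = other classes predicted 'ADV'; FN = 'ADV' predicted as other.
F1 score = 2·TP/(2·TP+FP+FN).
ADV: TP=7, FP=5+2+3+1=11, FN=2+4+1+2=9 → 14/34 = 0.4118

0.412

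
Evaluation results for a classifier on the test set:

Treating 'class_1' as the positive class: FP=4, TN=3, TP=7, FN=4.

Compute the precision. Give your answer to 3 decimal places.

Precision = TP/(TP+FP) = 7/(7+4) = 7/11 = 0.636

0.636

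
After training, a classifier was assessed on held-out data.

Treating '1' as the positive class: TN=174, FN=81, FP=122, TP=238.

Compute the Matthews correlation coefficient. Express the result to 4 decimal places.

0.3387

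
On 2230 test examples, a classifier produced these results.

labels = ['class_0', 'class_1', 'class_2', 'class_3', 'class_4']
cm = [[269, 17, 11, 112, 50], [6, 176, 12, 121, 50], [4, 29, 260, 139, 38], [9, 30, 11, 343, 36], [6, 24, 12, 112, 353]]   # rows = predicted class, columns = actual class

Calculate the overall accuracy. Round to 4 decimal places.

Accuracy = trace / total = (269+176+260+343+353=1401) / 2230 = 1401/2230 = 0.6283

0.6283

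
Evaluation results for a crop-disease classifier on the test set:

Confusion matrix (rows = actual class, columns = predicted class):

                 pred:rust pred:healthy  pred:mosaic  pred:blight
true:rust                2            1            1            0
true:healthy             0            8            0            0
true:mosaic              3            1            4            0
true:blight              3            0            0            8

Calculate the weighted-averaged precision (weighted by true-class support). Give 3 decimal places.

0.800

Per-class precision (TP/(TP+FP)):
  rust: TP=2, FP=0+3+3=6 → 2/8 = 0.2500
  healthy: TP=8, FP=1+1+0=2 → 8/10 = 0.8000
  mosaic: TP=4, FP=1+0+0=1 → 4/5 = 0.8000
  blight: TP=8, FP=0+0+0=0 → 8/8 = 1.0000
Weighted-precision = Σ (supportᵢ/N)·precisionᵢ with N=31: (4/31)·0.2500 + (8/31)·0.8000 + (8/31)·0.8000 + (11/31)·1.0000 = 0.800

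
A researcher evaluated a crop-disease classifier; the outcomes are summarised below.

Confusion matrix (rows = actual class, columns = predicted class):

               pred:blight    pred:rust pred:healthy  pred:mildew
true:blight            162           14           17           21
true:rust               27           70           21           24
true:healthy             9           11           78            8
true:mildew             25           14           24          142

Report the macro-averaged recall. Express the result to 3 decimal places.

Per-class recall (TP/(TP+FN)):
  blight: TP=162, FN=14+17+21=52 → 162/214 = 0.7570
  rust: TP=70, FN=27+21+24=72 → 70/142 = 0.4930
  healthy: TP=78, FN=9+11+8=28 → 78/106 = 0.7358
  mildew: TP=142, FN=25+14+24=63 → 142/205 = 0.6927
Macro-recall = mean = (0.7570 + 0.4930 + 0.7358 + 0.6927) / 4 = 0.670

0.670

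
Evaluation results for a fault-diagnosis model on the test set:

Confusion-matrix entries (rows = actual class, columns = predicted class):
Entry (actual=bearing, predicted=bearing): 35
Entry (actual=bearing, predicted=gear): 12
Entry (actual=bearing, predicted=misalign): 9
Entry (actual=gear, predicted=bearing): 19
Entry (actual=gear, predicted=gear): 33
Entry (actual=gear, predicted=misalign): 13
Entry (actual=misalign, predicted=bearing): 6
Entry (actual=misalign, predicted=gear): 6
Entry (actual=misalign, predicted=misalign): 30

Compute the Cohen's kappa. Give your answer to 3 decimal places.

0.402

Observed agreement pₒ = trace/N = 98/163 = 0.6012
Expected agreement pₑ = Σ (rowᵢ·colᵢ)/N² = (56·60 + 65·51 + 42·52)/163² = 0.3334
κ = (pₒ − pₑ)/(1 − pₑ) = (0.6012 − 0.3334)/(1 − 0.3334) = 0.402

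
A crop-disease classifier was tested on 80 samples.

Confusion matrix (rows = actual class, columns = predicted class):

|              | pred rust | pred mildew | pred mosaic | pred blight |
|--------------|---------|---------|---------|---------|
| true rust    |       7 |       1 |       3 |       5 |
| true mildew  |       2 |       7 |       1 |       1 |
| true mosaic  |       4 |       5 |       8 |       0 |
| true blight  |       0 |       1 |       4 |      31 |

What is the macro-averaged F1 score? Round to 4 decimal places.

0.5942

Per-class F1 score (2·TP/(2·TP+FP+FN)):
  rust: TP=7, FP=2+4+0=6, FN=1+3+5=9 → 14/29 = 0.48276
  mildew: TP=7, FP=1+5+1=7, FN=2+1+1=4 → 14/25 = 0.56000
  mosaic: TP=8, FP=3+1+4=8, FN=4+5+0=9 → 16/33 = 0.48485
  blight: TP=31, FP=5+1+0=6, FN=0+1+4=5 → 62/73 = 0.84932
Macro-F1 score = mean = (0.48276 + 0.56000 + 0.48485 + 0.84932) / 4 = 0.5942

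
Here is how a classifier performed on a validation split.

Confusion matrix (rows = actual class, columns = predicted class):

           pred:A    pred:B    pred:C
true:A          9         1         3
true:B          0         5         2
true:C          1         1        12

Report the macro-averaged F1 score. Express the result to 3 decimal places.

Per-class F1 score (2·TP/(2·TP+FP+FN)):
  A: TP=9, FP=0+1=1, FN=1+3=4 → 18/23 = 0.7826
  B: TP=5, FP=1+1=2, FN=0+2=2 → 10/14 = 0.7143
  C: TP=12, FP=3+2=5, FN=1+1=2 → 24/31 = 0.7742
Macro-F1 score = mean = (0.7826 + 0.7143 + 0.7742) / 3 = 0.757

0.757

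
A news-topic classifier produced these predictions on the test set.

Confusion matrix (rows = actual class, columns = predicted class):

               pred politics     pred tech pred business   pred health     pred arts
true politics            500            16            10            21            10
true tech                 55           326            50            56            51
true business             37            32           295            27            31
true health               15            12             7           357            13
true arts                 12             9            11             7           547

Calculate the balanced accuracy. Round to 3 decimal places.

0.804

Balanced accuracy = mean of per-class recall.
  politics: recall = 500/557 = 0.8977
  tech: recall = 326/538 = 0.6059
  business: recall = 295/422 = 0.6991
  health: recall = 357/404 = 0.8837
  arts: recall = 547/586 = 0.9334
Mean = (0.8977 + 0.6059 + 0.6991 + 0.8837 + 0.9334) / 5 = 0.804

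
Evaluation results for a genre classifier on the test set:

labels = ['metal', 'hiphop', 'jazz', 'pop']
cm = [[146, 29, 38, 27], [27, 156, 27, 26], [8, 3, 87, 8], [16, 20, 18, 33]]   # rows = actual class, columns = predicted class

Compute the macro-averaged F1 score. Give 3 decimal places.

0.591

Per-class F1 score (2·TP/(2·TP+FP+FN)):
  metal: TP=146, FP=27+8+16=51, FN=29+38+27=94 → 292/437 = 0.6682
  hiphop: TP=156, FP=29+3+20=52, FN=27+27+26=80 → 312/444 = 0.7027
  jazz: TP=87, FP=38+27+18=83, FN=8+3+8=19 → 174/276 = 0.6304
  pop: TP=33, FP=27+26+8=61, FN=16+20+18=54 → 66/181 = 0.3646
Macro-F1 score = mean = (0.6682 + 0.7027 + 0.6304 + 0.3646) / 4 = 0.591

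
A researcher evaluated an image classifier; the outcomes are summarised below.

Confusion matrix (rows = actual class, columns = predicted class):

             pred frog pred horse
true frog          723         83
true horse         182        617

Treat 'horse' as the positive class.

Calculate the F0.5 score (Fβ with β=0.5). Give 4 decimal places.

0.8572

Fβ = (1+β²)·TP / ((1+β²)·TP + β²·FN + FP), with β²=1/4
= 1.25·617 / (1.25·617 + 0.25·182 + 83) = 0.8572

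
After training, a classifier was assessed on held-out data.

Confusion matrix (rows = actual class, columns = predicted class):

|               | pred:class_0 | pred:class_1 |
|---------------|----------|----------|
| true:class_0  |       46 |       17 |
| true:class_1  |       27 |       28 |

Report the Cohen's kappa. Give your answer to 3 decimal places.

0.242

Observed agreement pₒ = trace/N = 74/118 = 0.6271
Expected agreement pₑ = Σ (rowᵢ·colᵢ)/N² = (63·73 + 55·45)/118² = 0.5080
κ = (pₒ − pₑ)/(1 − pₑ) = (0.6271 − 0.5080)/(1 − 0.5080) = 0.242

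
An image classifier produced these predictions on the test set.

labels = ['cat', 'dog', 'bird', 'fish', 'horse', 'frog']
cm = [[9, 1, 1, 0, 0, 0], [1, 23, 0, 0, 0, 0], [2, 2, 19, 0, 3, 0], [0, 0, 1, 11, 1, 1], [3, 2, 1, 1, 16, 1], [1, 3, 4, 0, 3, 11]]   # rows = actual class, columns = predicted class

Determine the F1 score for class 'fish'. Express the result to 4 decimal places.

Take TP from the diagonal, FP from the rest of the 'fish' prediction marginal, FN from the rest of the 'fish' actual marginal.
F1 score = 2·TP/(2·TP+FP+FN).
fish: TP=11, FP=0+0+0+1+0=1, FN=0+0+1+1+1=3 → 22/26 = 0.84615

0.8462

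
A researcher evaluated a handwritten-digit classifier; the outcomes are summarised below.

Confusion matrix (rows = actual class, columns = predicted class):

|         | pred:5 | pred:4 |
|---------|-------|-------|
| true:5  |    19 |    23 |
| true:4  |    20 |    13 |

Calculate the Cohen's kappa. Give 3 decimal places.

Observed agreement pₒ = trace/N = 32/75 = 0.4267
Expected agreement pₑ = Σ (rowᵢ·colᵢ)/N² = (42·39 + 33·36)/75² = 0.5024
κ = (pₒ − pₑ)/(1 − pₑ) = (0.4267 − 0.5024)/(1 − 0.5024) = -0.152

-0.152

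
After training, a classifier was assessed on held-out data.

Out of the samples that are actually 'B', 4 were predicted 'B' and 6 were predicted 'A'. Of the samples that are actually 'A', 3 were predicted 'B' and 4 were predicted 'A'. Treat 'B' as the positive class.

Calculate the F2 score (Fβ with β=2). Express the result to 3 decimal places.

Fβ = (1+β²)·TP / ((1+β²)·TP + β²·FN + FP), with β²=4
= 5·4 / (5·4 + 4·6 + 3) = 0.426

0.426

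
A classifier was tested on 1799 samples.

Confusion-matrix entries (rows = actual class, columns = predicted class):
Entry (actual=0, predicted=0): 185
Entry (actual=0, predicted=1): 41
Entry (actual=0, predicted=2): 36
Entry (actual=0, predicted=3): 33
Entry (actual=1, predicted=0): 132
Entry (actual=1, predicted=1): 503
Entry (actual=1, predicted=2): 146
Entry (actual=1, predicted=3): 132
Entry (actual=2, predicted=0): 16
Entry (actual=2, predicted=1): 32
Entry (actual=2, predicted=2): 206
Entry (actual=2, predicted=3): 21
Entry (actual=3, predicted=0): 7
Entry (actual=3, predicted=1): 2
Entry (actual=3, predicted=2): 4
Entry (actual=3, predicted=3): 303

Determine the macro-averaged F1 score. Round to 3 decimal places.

0.657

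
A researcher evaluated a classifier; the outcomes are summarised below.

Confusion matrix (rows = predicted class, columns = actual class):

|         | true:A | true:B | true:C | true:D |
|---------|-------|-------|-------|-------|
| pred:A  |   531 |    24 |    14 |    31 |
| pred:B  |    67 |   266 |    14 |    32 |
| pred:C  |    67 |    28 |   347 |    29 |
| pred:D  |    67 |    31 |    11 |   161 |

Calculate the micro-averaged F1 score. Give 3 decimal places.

0.759

Micro-averaging pools counts across classes: ΣTP=1305, ΣFP=415, ΣFN=415.
Micro-F1 score = 2·TP/(2·TP+FP+FN) on pooled counts = 0.759 (equals overall accuracy in single-label multiclass).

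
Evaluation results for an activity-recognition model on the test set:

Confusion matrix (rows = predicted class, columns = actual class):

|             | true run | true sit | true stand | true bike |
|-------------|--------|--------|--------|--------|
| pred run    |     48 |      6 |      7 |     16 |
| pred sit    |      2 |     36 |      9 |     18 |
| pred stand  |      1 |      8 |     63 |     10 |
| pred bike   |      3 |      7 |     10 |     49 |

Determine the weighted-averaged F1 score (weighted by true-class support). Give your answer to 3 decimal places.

0.666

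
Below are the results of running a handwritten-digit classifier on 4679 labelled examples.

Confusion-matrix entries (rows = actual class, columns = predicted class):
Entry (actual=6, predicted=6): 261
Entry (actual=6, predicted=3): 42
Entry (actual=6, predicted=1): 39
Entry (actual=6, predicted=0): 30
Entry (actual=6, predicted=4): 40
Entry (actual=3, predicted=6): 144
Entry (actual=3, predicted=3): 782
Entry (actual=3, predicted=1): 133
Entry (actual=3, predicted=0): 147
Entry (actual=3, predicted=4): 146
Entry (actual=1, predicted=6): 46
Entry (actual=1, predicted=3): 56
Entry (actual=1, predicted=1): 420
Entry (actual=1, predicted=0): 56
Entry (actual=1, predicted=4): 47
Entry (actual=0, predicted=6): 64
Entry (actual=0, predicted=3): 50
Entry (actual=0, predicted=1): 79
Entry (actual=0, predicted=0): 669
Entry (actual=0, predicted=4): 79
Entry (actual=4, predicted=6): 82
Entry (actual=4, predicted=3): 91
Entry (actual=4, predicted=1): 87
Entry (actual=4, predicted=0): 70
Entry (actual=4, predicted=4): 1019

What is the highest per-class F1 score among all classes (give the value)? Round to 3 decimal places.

Per-class F1 score (2·TP/(2·TP+FP+FN)):
  6: TP=261, FP=144+46+64+82=336, FN=42+39+30+40=151 → 522/1009 = 0.5173
  3: TP=782, FP=42+56+50+91=239, FN=144+133+147+146=570 → 1564/2373 = 0.6591
  1: TP=420, FP=39+133+79+87=338, FN=46+56+56+47=205 → 840/1383 = 0.6074
  0: TP=669, FP=30+147+56+70=303, FN=64+50+79+79=272 → 1338/1913 = 0.6994
  4: TP=1019, FP=40+146+47+79=312, FN=82+91+87+70=330 → 2038/2680 = 0.7604
Highest is class '4' with F1 score = 0.760.

0.760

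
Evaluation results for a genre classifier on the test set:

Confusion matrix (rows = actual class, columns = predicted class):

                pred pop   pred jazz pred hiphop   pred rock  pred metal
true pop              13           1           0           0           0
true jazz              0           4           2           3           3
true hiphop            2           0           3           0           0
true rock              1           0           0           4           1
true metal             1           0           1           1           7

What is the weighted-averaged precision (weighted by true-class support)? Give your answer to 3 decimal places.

Per-class precision (TP/(TP+FP)):
  pop: TP=13, FP=0+2+1+1=4 → 13/17 = 0.7647
  jazz: TP=4, FP=1+0+0+0=1 → 4/5 = 0.8000
  hiphop: TP=3, FP=0+2+0+1=3 → 3/6 = 0.5000
  rock: TP=4, FP=0+3+0+1=4 → 4/8 = 0.5000
  metal: TP=7, FP=0+3+0+1=4 → 7/11 = 0.6364
Weighted-precision = Σ (supportᵢ/N)·precisionᵢ with N=47: (14/47)·0.7647 + (12/47)·0.8000 + (5/47)·0.5000 + (6/47)·0.5000 + (10/47)·0.6364 = 0.684

0.684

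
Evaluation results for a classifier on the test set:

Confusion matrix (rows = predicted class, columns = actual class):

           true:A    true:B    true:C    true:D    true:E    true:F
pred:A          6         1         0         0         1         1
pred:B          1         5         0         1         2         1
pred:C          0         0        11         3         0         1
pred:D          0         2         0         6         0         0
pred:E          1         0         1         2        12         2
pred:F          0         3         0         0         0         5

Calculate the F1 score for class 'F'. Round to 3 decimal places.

One-vs-rest for 'F': TP = diagonal; FP = other classes predicted 'F'; FN = 'F' predicted as other.
F1 score = 2·TP/(2·TP+FP+FN).
F: TP=5, FP=0+3+0+0+0=3, FN=1+1+1+0+2=5 → 10/18 = 0.5556

0.556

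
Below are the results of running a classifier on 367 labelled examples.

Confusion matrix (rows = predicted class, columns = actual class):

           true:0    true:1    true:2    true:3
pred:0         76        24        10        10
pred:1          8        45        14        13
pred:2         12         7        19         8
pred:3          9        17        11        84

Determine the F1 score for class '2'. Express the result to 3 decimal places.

Take TP from the diagonal, FP from the rest of the '2' prediction marginal, FN from the rest of the '2' actual marginal.
F1 score = 2·TP/(2·TP+FP+FN).
2: TP=19, FP=12+7+8=27, FN=10+14+11=35 → 38/100 = 0.3800

0.380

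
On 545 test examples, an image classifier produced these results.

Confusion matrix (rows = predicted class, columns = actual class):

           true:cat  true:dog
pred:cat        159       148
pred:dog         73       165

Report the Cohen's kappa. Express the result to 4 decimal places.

0.2040

Observed agreement pₒ = trace/N = 324/545 = 0.59450
Expected agreement pₑ = Σ (rowᵢ·colᵢ)/N² = (232·307 + 313·238)/545² = 0.49059
κ = (pₒ − pₑ)/(1 − pₑ) = (0.59450 − 0.49059)/(1 − 0.49059) = 0.2040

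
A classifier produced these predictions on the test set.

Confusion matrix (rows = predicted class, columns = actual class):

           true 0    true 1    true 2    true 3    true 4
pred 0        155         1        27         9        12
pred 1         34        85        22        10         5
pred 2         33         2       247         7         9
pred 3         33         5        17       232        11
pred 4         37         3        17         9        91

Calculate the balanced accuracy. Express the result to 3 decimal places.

0.749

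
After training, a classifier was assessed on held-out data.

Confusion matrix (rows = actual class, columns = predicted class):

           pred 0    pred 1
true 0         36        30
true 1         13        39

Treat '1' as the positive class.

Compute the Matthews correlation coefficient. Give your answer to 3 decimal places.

0.298

MCC = (TP·TN − FP·FN) / √((TP+FP)(TP+FN)(TN+FP)(TN+FN))
Numerator = 39·36 − 30·13 = 1014
Denominator = √(69·52·66·49) = √11603592 = 3406.4046
MCC = 1014 / 3406.4046 = 0.298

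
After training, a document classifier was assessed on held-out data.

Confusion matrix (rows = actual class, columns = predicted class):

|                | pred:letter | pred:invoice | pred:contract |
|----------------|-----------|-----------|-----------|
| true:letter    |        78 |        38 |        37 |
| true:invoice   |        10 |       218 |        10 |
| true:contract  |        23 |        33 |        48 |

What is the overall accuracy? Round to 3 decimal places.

Accuracy = trace / total = (78+218+48=344) / 495 = 344/495 = 0.695

0.695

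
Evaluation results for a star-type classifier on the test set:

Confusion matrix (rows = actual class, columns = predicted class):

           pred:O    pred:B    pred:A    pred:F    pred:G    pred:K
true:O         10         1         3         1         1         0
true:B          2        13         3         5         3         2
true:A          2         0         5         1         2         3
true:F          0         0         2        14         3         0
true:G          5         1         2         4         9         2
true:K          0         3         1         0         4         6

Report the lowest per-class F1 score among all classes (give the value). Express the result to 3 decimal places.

0.345

Per-class F1 score (2·TP/(2·TP+FP+FN)):
  O: TP=10, FP=2+2+0+5+0=9, FN=1+3+1+1+0=6 → 20/35 = 0.5714
  B: TP=13, FP=1+0+0+1+3=5, FN=2+3+5+3+2=15 → 26/46 = 0.5652
  A: TP=5, FP=3+3+2+2+1=11, FN=2+0+1+2+3=8 → 10/29 = 0.3448
  F: TP=14, FP=1+5+1+4+0=11, FN=0+0+2+3+0=5 → 28/44 = 0.6364
  G: TP=9, FP=1+3+2+3+4=13, FN=5+1+2+4+2=14 → 18/45 = 0.4000
  K: TP=6, FP=0+2+3+0+2=7, FN=0+3+1+0+4=8 → 12/27 = 0.4444
Lowest is class 'A' with F1 score = 0.345.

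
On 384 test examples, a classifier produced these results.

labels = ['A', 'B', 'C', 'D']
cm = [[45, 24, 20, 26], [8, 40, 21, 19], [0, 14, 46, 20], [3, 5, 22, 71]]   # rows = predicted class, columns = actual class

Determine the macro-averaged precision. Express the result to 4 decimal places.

Per-class precision (TP/(TP+FP)):
  A: TP=45, FP=24+20+26=70 → 45/115 = 0.39130
  B: TP=40, FP=8+21+19=48 → 40/88 = 0.45455
  C: TP=46, FP=0+14+20=34 → 46/80 = 0.57500
  D: TP=71, FP=3+5+22=30 → 71/101 = 0.70297
Macro-precision = mean = (0.39130 + 0.45455 + 0.57500 + 0.70297) / 4 = 0.5310

0.5310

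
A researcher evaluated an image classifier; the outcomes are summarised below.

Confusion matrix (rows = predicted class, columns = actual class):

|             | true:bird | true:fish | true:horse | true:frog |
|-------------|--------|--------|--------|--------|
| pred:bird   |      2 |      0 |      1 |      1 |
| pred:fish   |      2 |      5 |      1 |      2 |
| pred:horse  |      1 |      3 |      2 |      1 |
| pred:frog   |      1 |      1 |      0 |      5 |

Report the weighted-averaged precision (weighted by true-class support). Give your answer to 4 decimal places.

Per-class precision (TP/(TP+FP)):
  bird: TP=2, FP=0+1+1=2 → 2/4 = 0.50000
  fish: TP=5, FP=2+1+2=5 → 5/10 = 0.50000
  horse: TP=2, FP=1+3+1=5 → 2/7 = 0.28571
  frog: TP=5, FP=1+1+0=2 → 5/7 = 0.71429
Weighted-precision = Σ (supportᵢ/N)·precisionᵢ with N=28: (6/28)·0.50000 + (9/28)·0.50000 + (4/28)·0.28571 + (9/28)·0.71429 = 0.5383

0.5383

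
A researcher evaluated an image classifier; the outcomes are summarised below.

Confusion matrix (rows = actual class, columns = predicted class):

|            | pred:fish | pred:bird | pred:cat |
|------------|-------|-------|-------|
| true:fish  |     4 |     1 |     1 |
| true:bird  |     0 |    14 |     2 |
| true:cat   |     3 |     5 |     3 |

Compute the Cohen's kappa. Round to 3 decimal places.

Observed agreement pₒ = trace/N = 21/33 = 0.6364
Expected agreement pₑ = Σ (rowᵢ·colᵢ)/N² = (6·7 + 16·20 + 11·6)/33² = 0.3930
κ = (pₒ − pₑ)/(1 − pₑ) = (0.6364 − 0.3930)/(1 − 0.3930) = 0.401

0.401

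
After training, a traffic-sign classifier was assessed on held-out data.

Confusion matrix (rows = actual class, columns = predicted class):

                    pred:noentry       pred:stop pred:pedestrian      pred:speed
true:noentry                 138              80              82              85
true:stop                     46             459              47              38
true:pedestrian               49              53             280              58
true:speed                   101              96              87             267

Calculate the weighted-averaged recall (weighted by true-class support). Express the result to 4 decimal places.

Per-class recall (TP/(TP+FN)):
  noentry: TP=138, FN=80+82+85=247 → 138/385 = 0.35844
  stop: TP=459, FN=46+47+38=131 → 459/590 = 0.77797
  pedestrian: TP=280, FN=49+53+58=160 → 280/440 = 0.63636
  speed: TP=267, FN=101+96+87=284 → 267/551 = 0.48457
Weighted-recall = Σ (supportᵢ/N)·recallᵢ with N=1966: (385/1966)·0.35844 + (590/1966)·0.77797 + (440/1966)·0.63636 + (551/1966)·0.48457 = 0.5819

0.5819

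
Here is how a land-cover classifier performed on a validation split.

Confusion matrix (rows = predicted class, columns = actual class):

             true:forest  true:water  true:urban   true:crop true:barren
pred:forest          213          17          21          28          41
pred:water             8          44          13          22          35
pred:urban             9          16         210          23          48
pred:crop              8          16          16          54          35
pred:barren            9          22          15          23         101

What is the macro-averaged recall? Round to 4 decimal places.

Per-class recall (TP/(TP+FN)):
  forest: TP=213, FN=8+9+8+9=34 → 213/247 = 0.86235
  water: TP=44, FN=17+16+16+22=71 → 44/115 = 0.38261
  urban: TP=210, FN=21+13+16+15=65 → 210/275 = 0.76364
  crop: TP=54, FN=28+22+23+23=96 → 54/150 = 0.36000
  barren: TP=101, FN=41+35+48+35=159 → 101/260 = 0.38846
Macro-recall = mean = (0.86235 + 0.38261 + 0.76364 + 0.36000 + 0.38846) / 5 = 0.5514

0.5514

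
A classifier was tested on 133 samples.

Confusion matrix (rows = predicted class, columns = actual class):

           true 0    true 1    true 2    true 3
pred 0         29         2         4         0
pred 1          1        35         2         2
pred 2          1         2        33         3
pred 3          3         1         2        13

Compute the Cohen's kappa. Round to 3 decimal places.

Observed agreement pₒ = trace/N = 110/133 = 0.8271
Expected agreement pₑ = Σ (rowᵢ·colᵢ)/N² = (34·35 + 40·40 + 41·39 + 18·19)/133² = 0.2675
κ = (pₒ − pₑ)/(1 − pₑ) = (0.8271 − 0.2675)/(1 − 0.2675) = 0.764

0.764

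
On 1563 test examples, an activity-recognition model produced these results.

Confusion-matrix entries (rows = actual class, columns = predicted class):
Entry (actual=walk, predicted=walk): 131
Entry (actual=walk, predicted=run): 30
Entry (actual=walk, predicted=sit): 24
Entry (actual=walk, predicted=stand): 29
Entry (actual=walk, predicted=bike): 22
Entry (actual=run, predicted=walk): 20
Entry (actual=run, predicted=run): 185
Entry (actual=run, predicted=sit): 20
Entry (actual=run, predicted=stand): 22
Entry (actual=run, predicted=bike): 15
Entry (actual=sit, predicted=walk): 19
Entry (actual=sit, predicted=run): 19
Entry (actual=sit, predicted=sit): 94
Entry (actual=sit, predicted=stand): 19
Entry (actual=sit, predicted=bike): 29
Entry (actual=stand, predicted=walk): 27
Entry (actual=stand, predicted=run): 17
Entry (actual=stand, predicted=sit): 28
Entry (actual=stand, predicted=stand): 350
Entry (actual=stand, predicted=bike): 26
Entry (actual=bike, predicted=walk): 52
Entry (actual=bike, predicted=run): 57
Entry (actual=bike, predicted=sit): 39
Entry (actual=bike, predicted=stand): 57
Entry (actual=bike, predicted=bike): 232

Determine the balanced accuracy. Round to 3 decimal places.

0.619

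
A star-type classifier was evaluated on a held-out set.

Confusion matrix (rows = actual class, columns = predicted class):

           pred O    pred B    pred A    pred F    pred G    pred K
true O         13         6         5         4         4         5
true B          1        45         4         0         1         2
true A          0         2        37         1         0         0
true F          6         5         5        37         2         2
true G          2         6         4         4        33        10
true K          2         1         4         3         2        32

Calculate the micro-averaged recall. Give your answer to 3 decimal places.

Micro-averaging pools counts across classes: ΣTP=197, ΣFP=93, ΣFN=93.
Micro-recall = TP/(TP+FN) on pooled counts = 0.679 (equals overall accuracy in single-label multiclass).

0.679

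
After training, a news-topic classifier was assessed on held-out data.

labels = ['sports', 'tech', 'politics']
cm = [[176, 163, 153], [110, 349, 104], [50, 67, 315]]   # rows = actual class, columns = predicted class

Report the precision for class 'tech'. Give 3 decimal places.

0.603

precision = TP/(TP+FP).
tech: TP=349, FP=163+67=230 → 349/579 = 0.6028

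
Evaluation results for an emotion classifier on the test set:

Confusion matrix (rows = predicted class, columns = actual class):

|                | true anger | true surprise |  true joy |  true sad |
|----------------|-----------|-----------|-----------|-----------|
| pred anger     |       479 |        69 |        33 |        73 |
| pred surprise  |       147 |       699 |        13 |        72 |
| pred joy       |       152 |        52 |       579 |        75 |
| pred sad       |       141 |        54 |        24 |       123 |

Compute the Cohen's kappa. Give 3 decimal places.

Observed agreement pₒ = trace/N = 1880/2785 = 0.6750
Expected agreement pₑ = Σ (rowᵢ·colᵢ)/N² = (919·654 + 874·931 + 649·858 + 343·342)/2785² = 0.2693
κ = (pₒ − pₑ)/(1 − pₑ) = (0.6750 − 0.2693)/(1 − 0.2693) = 0.555

0.555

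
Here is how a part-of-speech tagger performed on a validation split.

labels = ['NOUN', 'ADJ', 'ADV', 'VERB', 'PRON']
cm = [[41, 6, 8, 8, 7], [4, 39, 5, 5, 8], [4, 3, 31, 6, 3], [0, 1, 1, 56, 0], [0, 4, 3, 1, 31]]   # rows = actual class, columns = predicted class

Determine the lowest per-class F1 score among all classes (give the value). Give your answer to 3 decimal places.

Per-class F1 score (2·TP/(2·TP+FP+FN)):
  NOUN: TP=41, FP=4+4+0+0=8, FN=6+8+8+7=29 → 82/119 = 0.6891
  ADJ: TP=39, FP=6+3+1+4=14, FN=4+5+5+8=22 → 78/114 = 0.6842
  ADV: TP=31, FP=8+5+1+3=17, FN=4+3+6+3=16 → 62/95 = 0.6526
  VERB: TP=56, FP=8+5+6+1=20, FN=0+1+1+0=2 → 112/134 = 0.8358
  PRON: TP=31, FP=7+8+3+0=18, FN=0+4+3+1=8 → 62/88 = 0.7045
Lowest is class 'ADV' with F1 score = 0.653.

0.653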